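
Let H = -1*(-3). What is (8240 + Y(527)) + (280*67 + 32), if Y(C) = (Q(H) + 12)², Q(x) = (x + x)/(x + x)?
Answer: 27201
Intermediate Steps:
H = 3
Q(x) = 1 (Q(x) = (2*x)/((2*x)) = (2*x)*(1/(2*x)) = 1)
Y(C) = 169 (Y(C) = (1 + 12)² = 13² = 169)
(8240 + Y(527)) + (280*67 + 32) = (8240 + 169) + (280*67 + 32) = 8409 + (18760 + 32) = 8409 + 18792 = 27201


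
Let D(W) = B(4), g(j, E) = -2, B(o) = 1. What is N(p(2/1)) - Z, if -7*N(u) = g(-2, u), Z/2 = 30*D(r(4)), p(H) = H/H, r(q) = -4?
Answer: -418/7 ≈ -59.714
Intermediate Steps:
D(W) = 1
p(H) = 1
Z = 60 (Z = 2*(30*1) = 2*30 = 60)
N(u) = 2/7 (N(u) = -1/7*(-2) = 2/7)
N(p(2/1)) - Z = 2/7 - 1*60 = 2/7 - 60 = -418/7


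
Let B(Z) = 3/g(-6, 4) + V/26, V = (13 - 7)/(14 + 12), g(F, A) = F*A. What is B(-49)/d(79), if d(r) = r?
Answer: -157/106808 ≈ -0.0014699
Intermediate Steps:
g(F, A) = A*F
V = 3/13 (V = 6/26 = 6*(1/26) = 3/13 ≈ 0.23077)
B(Z) = -157/1352 (B(Z) = 3/((4*(-6))) + (3/13)/26 = 3/(-24) + (3/13)*(1/26) = 3*(-1/24) + 3/338 = -1/8 + 3/338 = -157/1352)
B(-49)/d(79) = -157/1352/79 = -157/1352*1/79 = -157/106808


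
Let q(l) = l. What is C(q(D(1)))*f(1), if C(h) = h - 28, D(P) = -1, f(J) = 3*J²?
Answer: -87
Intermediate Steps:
C(h) = -28 + h
C(q(D(1)))*f(1) = (-28 - 1)*(3*1²) = -87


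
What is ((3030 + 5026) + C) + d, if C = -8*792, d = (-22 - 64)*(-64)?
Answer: 7224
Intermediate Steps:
d = 5504 (d = -86*(-64) = 5504)
C = -6336
((3030 + 5026) + C) + d = ((3030 + 5026) - 6336) + 5504 = (8056 - 6336) + 5504 = 1720 + 5504 = 7224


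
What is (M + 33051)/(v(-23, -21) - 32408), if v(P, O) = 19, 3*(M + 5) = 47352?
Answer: -48830/32389 ≈ -1.5076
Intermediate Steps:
M = 15779 (M = -5 + (1/3)*47352 = -5 + 15784 = 15779)
(M + 33051)/(v(-23, -21) - 32408) = (15779 + 33051)/(19 - 32408) = 48830/(-32389) = 48830*(-1/32389) = -48830/32389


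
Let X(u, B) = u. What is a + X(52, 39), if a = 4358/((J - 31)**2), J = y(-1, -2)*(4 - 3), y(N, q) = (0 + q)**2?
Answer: 42266/729 ≈ 57.978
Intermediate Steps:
y(N, q) = q**2
J = 4 (J = (-2)**2*(4 - 3) = 4*1 = 4)
a = 4358/729 (a = 4358/((4 - 31)**2) = 4358/((-27)**2) = 4358/729 ≈ 5.9781)
a + X(52, 39) = 4358/729 + 52 = 42266/729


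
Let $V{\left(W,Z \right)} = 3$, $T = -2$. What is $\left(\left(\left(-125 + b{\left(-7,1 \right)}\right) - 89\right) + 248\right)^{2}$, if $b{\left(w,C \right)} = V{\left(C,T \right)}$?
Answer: $1369$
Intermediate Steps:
$b{\left(w,C \right)} = 3$
$\left(\left(\left(-125 + b{\left(-7,1 \right)}\right) - 89\right) + 248\right)^{2} = \left(\left(\left(-125 + 3\right) - 89\right) + 248\right)^{2} = \left(\left(-122 - 89\right) + 248\right)^{2} = \left(-211 + 248\right)^{2} = 37^{2} = 1369$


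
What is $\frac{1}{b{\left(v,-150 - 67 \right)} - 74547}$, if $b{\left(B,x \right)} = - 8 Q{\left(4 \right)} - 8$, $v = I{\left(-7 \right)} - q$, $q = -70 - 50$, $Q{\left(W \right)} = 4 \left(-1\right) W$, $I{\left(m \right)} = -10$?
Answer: $- \frac{1}{74427} \approx -1.3436 \cdot 10^{-5}$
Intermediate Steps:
$Q{\left(W \right)} = - 4 W$
$q = -120$ ($q = -70 - 50 = -120$)
$v = 110$ ($v = -10 - -120 = -10 + 120 = 110$)
$b{\left(B,x \right)} = 120$ ($b{\left(B,x \right)} = - 8 \left(\left(-4\right) 4\right) - 8 = \left(-8\right) \left(-16\right) - 8 = 128 - 8 = 120$)
$\frac{1}{b{\left(v,-150 - 67 \right)} - 74547} = \frac{1}{120 - 74547} = \frac{1}{-74427} = - \frac{1}{74427}$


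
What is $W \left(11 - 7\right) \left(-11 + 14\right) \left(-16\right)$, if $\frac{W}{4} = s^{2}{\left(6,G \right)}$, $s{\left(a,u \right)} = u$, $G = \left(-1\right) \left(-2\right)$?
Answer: $-3072$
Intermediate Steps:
$G = 2$
$W = 16$ ($W = 4 \cdot 2^{2} = 4 \cdot 4 = 16$)
$W \left(11 - 7\right) \left(-11 + 14\right) \left(-16\right) = 16 \left(11 - 7\right) \left(-11 + 14\right) \left(-16\right) = 16 \cdot 4 \cdot 3 \left(-16\right) = 16 \cdot 12 \left(-16\right) = 192 \left(-16\right) = -3072$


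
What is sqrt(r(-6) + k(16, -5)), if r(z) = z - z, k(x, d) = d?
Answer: I*sqrt(5) ≈ 2.2361*I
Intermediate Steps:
r(z) = 0
sqrt(r(-6) + k(16, -5)) = sqrt(0 - 5) = sqrt(-5) = I*sqrt(5)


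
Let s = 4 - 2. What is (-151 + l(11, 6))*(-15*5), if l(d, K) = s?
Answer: 11175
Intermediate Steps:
s = 2
l(d, K) = 2
(-151 + l(11, 6))*(-15*5) = (-151 + 2)*(-15*5) = -(-745)*15 = -149*(-75) = 11175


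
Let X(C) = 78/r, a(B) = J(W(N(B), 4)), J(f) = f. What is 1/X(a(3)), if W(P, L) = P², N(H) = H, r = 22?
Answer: 11/39 ≈ 0.28205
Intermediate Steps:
a(B) = B²
X(C) = 39/11 (X(C) = 78/22 = 78*(1/22) = 39/11)
1/X(a(3)) = 1/(39/11) = 11/39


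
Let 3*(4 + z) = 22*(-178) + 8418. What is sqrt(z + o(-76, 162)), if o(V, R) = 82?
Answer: 8*sqrt(222)/3 ≈ 39.732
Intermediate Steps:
z = 4490/3 (z = -4 + (22*(-178) + 8418)/3 = -4 + (-3916 + 8418)/3 = -4 + (1/3)*4502 = -4 + 4502/3 = 4490/3 ≈ 1496.7)
sqrt(z + o(-76, 162)) = sqrt(4490/3 + 82) = sqrt(4736/3) = 8*sqrt(222)/3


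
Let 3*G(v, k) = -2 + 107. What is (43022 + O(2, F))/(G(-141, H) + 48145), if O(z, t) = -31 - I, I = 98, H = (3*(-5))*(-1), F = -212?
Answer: 42893/48180 ≈ 0.89027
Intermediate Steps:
H = 15 (H = -15*(-1) = 15)
G(v, k) = 35 (G(v, k) = (-2 + 107)/3 = (⅓)*105 = 35)
O(z, t) = -129 (O(z, t) = -31 - 1*98 = -31 - 98 = -129)
(43022 + O(2, F))/(G(-141, H) + 48145) = (43022 - 129)/(35 + 48145) = 42893/48180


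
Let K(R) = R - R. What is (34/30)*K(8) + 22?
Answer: 22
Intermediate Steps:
K(R) = 0
(34/30)*K(8) + 22 = (34/30)*0 + 22 = (34*(1/30))*0 + 22 = (17/15)*0 + 22 = 0 + 22 = 22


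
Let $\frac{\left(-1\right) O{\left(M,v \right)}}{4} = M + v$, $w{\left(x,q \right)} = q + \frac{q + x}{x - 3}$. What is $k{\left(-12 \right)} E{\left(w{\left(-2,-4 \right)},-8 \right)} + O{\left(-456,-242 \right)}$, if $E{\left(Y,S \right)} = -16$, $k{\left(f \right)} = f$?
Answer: $2984$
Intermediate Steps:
$w{\left(x,q \right)} = q + \frac{q + x}{-3 + x}$
$O{\left(M,v \right)} = - 4 M - 4 v$ ($O{\left(M,v \right)} = - 4 \left(M + v\right) = - 4 M - 4 v$)
$k{\left(-12 \right)} E{\left(w{\left(-2,-4 \right)},-8 \right)} + O{\left(-456,-242 \right)} = \left(-12\right) \left(-16\right) - -2792 = 192 + \left(1824 + 968\right) = 192 + 2792 = 2984$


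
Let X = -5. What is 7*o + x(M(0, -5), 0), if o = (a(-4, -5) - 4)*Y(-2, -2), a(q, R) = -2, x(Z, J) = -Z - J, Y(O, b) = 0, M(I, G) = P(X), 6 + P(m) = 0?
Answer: 6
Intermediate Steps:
P(m) = -6 (P(m) = -6 + 0 = -6)
M(I, G) = -6
x(Z, J) = -J - Z
o = 0 (o = (-2 - 4)*0 = -6*0 = 0)
7*o + x(M(0, -5), 0) = 7*0 + (-1*0 - 1*(-6)) = 0 + (0 + 6) = 0 + 6 = 6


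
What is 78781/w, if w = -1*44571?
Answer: -78781/44571 ≈ -1.7675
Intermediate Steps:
w = -44571
78781/w = 78781/(-44571) = 78781*(-1/44571) = -78781/44571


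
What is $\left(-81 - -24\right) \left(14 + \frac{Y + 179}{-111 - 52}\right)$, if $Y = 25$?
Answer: $- \frac{118446}{163} \approx -726.66$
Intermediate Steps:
$\left(-81 - -24\right) \left(14 + \frac{Y + 179}{-111 - 52}\right) = \left(-81 - -24\right) \left(14 + \frac{25 + 179}{-111 - 52}\right) = \left(-81 + 24\right) \left(14 + \frac{204}{-163}\right) = - 57 \left(14 + 204 \left(- \frac{1}{163}\right)\right) = - 57 \left(14 - \frac{204}{163}\right) = \left(-57\right) \frac{2078}{163} = - \frac{118446}{163}$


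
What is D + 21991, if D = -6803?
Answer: 15188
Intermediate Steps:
D + 21991 = -6803 + 21991 = 15188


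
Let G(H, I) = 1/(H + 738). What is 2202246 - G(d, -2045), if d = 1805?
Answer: 5600311577/2543 ≈ 2.2022e+6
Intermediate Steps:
G(H, I) = 1/(738 + H)
2202246 - G(d, -2045) = 2202246 - 1/(738 + 1805) = 2202246 - 1/2543 = 5600311577/2543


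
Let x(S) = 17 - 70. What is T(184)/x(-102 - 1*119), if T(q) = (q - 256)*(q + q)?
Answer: 26496/53 ≈ 499.92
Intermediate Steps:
x(S) = -53
T(q) = 2*q*(-256 + q) (T(q) = (-256 + q)*(2*q) = 2*q*(-256 + q))
T(184)/x(-102 - 1*119) = (2*184*(-256 + 184))/(-53) = (2*184*(-72))*(-1/53) = -26496*(-1/53) = 26496/53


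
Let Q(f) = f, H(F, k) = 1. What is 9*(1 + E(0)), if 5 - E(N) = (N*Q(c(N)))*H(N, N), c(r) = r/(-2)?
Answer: 54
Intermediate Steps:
c(r) = -r/2 (c(r) = r*(-½) = -r/2)
E(N) = 5 + N²/2 (E(N) = 5 - N*(-N/2) = 5 - (-N²/2) = 5 - (-1)*N²/2 = 5 + N²/2)
9*(1 + E(0)) = 9*(1 + (5 + (½)*0²)) = 9*(1 + (5 + (½)*0)) = 9*(1 + (5 + 0)) = 9*(1 + 5) = 9*6 = 54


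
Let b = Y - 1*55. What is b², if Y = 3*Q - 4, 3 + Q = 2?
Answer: 3844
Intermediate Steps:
Q = -1 (Q = -3 + 2 = -1)
Y = -7 (Y = 3*(-1) - 4 = -3 - 4 = -7)
b = -62 (b = -7 - 1*55 = -7 - 55 = -62)
b² = (-62)² = 3844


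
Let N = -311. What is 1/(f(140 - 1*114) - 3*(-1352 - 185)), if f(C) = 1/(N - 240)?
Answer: 551/2540660 ≈ 0.00021687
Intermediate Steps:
f(C) = -1/551 (f(C) = 1/(-311 - 240) = 1/(-551) = -1/551)
1/(f(140 - 1*114) - 3*(-1352 - 185)) = 1/(-1/551 - 3*(-1352 - 185)) = 1/(-1/551 - 3*(-1537)) = 1/(-1/551 + 4611) = 1/(2540660/551) = 551/2540660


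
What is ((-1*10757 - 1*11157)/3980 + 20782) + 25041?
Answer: 91176813/1990 ≈ 45818.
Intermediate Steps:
((-1*10757 - 1*11157)/3980 + 20782) + 25041 = ((-10757 - 11157)*(1/3980) + 20782) + 25041 = (-21914*1/3980 + 20782) + 25041 = (-10957/1990 + 20782) + 25041 = 41345223/1990 + 25041 = 91176813/1990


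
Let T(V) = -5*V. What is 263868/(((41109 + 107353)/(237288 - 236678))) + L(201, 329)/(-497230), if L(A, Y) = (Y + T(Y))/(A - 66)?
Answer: 2701143574457498/2491416908775 ≈ 1084.2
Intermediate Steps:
L(A, Y) = -4*Y/(-66 + A) (L(A, Y) = (Y - 5*Y)/(A - 66) = (-4*Y)/(-66 + A) = -4*Y/(-66 + A))
263868/(((41109 + 107353)/(237288 - 236678))) + L(201, 329)/(-497230) = 263868/(((41109 + 107353)/(237288 - 236678))) - 4*329/(-66 + 201)/(-497230) = 263868/((148462/610)) - 4*329/135*(-1/497230) = 263868/((148462*(1/610))) - 4*329*1/135*(-1/497230) = 263868/(74231/305) - 1316/135*(-1/497230) = 263868*(305/74231) + 658/33563025 = 80479740/74231 + 658/33563025 = 2701143574457498/2491416908775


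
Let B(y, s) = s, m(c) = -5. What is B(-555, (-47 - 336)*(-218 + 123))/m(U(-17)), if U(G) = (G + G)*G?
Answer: -7277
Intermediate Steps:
U(G) = 2*G**2 (U(G) = (2*G)*G = 2*G**2)
B(-555, (-47 - 336)*(-218 + 123))/m(U(-17)) = ((-47 - 336)*(-218 + 123))/(-5) = -383*(-95)*(-1/5) = 36385*(-1/5) = -7277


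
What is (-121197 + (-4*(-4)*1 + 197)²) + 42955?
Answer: -32873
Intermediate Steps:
(-121197 + (-4*(-4)*1 + 197)²) + 42955 = (-121197 + (16*1 + 197)²) + 42955 = (-121197 + (16 + 197)²) + 42955 = (-121197 + 213²) + 42955 = (-121197 + 45369) + 42955 = -75828 + 42955 = -32873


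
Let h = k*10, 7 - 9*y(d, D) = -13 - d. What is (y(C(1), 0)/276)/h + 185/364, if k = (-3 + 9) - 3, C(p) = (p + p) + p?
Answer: 149941/294840 ≈ 0.50855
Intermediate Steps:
C(p) = 3*p (C(p) = 2*p + p = 3*p)
k = 3 (k = 6 - 3 = 3)
y(d, D) = 20/9 + d/9 (y(d, D) = 7/9 - (-13 - d)/9 = 7/9 + (13/9 + d/9) = 20/9 + d/9)
h = 30 (h = 3*10 = 30)
(y(C(1), 0)/276)/h + 185/364 = ((20/9 + (3*1)/9)/276)/30 + 185/364 = ((20/9 + (1/9)*3)*(1/276))*(1/30) + 185*(1/364) = ((20/9 + 1/3)*(1/276))*(1/30) + 185/364 = ((23/9)*(1/276))*(1/30) + 185/364 = (1/108)*(1/30) + 185/364 = 1/3240 + 185/364 = 149941/294840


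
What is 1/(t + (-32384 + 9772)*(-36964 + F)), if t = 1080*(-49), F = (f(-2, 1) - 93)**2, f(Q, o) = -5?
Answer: 1/618611400 ≈ 1.6165e-9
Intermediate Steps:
F = 9604 (F = (-5 - 93)**2 = (-98)**2 = 9604)
t = -52920
1/(t + (-32384 + 9772)*(-36964 + F)) = 1/(-52920 + (-32384 + 9772)*(-36964 + 9604)) = 1/(-52920 - 22612*(-27360)) = 1/(-52920 + 618664320) = 1/618611400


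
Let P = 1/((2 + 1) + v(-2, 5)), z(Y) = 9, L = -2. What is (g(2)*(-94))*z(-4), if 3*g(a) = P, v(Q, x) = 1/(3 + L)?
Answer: -141/2 ≈ -70.500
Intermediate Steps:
v(Q, x) = 1 (v(Q, x) = 1/(3 - 2) = 1/1 = 1)
P = ¼ (P = 1/((2 + 1) + 1) = 1/(3 + 1) = 1/4 = ¼ ≈ 0.25000)
g(a) = 1/12 (g(a) = (⅓)*(¼) = 1/12)
(g(2)*(-94))*z(-4) = ((1/12)*(-94))*9 = -47/6*9 = -141/2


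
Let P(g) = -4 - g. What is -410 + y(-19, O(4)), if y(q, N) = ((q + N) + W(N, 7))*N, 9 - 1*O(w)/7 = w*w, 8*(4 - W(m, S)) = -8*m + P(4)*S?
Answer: 4784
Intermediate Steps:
W(m, S) = 4 + S + m (W(m, S) = 4 - (-8*m + (-4 - 1*4)*S)/8 = 4 - (-8*m + (-4 - 4)*S)/8 = 4 - (-8*m - 8*S)/8 = 4 - (-8*S - 8*m)/8 = 4 + (S + m) = 4 + S + m)
O(w) = 63 - 7*w² (O(w) = 63 - 7*w*w = 63 - 7*w²)
y(q, N) = N*(11 + q + 2*N) (y(q, N) = ((q + N) + (4 + 7 + N))*N = ((N + q) + (11 + N))*N = (11 + q + 2*N)*N = N*(11 + q + 2*N))
-410 + y(-19, O(4)) = -410 + (63 - 7*4²)*(11 - 19 + 2*(63 - 7*4²)) = -410 + (63 - 7*16)*(11 - 19 + 2*(63 - 7*16)) = -410 + (63 - 112)*(11 - 19 + 2*(63 - 112)) = -410 - 49*(11 - 19 + 2*(-49)) = -410 - 49*(11 - 19 - 98) = -410 - 49*(-106) = -410 + 5194 = 4784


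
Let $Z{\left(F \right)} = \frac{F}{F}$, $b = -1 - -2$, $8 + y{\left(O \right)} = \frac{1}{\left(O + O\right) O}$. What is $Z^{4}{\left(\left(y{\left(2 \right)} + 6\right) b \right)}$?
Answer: $1$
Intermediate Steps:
$y{\left(O \right)} = -8 + \frac{1}{2 O^{2}}$ ($y{\left(O \right)} = -8 + \frac{1}{\left(O + O\right) O} = -8 + \frac{1}{2 O O} = -8 + \frac{\frac{1}{2} \frac{1}{O}}{O} = -8 + \frac{1}{2 O^{2}}$)
$b = 1$ ($b = -1 + 2 = 1$)
$Z{\left(F \right)} = 1$
$Z^{4}{\left(\left(y{\left(2 \right)} + 6\right) b \right)} = 1^{4} = 1$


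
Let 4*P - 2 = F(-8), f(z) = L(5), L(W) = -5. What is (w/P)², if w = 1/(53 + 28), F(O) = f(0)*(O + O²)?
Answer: 4/126765081 ≈ 3.1554e-8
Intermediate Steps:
f(z) = -5
F(O) = -5*O - 5*O² (F(O) = -5*(O + O²) = -5*O - 5*O²)
w = 1/81 ≈ 0.012346
P = -139/2 (P = ½ + (-5*(-8)*(1 - 8))/4 = ½ + (-5*(-8)*(-7))/4 = ½ + (¼)*(-280) = ½ - 70 = -139/2 ≈ -69.500)
(w/P)² = (1/(81*(-139/2)))² = ((1/81)*(-2/139))² = (-2/11259)² = 4/126765081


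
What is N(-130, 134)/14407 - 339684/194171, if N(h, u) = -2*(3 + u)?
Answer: -4947030242/2797421597 ≈ -1.7684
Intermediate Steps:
N(h, u) = -6 - 2*u
N(-130, 134)/14407 - 339684/194171 = (-6 - 2*134)/14407 - 339684/194171 = (-6 - 268)*(1/14407) - 339684*1/194171 = -274*1/14407 - 339684/194171 = -274/14407 - 339684/194171 = -4947030242/2797421597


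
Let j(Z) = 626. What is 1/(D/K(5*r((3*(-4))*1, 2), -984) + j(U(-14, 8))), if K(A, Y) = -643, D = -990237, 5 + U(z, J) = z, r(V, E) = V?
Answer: 643/1392755 ≈ 0.00046167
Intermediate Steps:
U(z, J) = -5 + z
1/(D/K(5*r((3*(-4))*1, 2), -984) + j(U(-14, 8))) = 1/(-990237/(-643) + 626) = 1/(-990237*(-1/643) + 626) = 1/(990237/643 + 626) = 1/(1392755/643) = 643/1392755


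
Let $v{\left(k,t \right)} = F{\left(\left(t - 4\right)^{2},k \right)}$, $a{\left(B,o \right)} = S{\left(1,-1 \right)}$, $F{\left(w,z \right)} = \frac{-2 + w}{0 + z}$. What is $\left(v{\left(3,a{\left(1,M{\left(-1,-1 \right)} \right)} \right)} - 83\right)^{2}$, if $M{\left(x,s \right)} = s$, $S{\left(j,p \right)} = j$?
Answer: $\frac{58564}{9} \approx 6507.1$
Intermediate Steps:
$F{\left(w,z \right)} = \frac{-2 + w}{z}$
$a{\left(B,o \right)} = 1$
$v{\left(k,t \right)} = \frac{-2 + \left(-4 + t\right)^{2}}{k}$ ($v{\left(k,t \right)} = \frac{-2 + \left(t - 4\right)^{2}}{k} = \frac{-2 + \left(-4 + t\right)^{2}}{k}$)
$\left(v{\left(3,a{\left(1,M{\left(-1,-1 \right)} \right)} \right)} - 83\right)^{2} = \left(\frac{-2 + \left(-4 + 1\right)^{2}}{3} - 83\right)^{2} = \left(\frac{-2 + \left(-3\right)^{2}}{3} - 83\right)^{2} = \left(\frac{-2 + 9}{3} - 83\right)^{2} = \left(\frac{1}{3} \cdot 7 - 83\right)^{2} = \left(\frac{7}{3} - 83\right)^{2} = \left(- \frac{242}{3}\right)^{2} = \frac{58564}{9}$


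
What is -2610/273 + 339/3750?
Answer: -1077217/113750 ≈ -9.4700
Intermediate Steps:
-2610/273 + 339/3750 = -2610*1/273 + 339*(1/3750) = -870/91 + 113/1250 = -1077217/113750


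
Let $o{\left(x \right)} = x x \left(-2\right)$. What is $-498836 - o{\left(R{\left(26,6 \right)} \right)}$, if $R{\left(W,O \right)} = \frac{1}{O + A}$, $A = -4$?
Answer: $- \frac{997671}{2} \approx -4.9884 \cdot 10^{5}$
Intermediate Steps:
$R{\left(W,O \right)} = \frac{1}{-4 + O}$ ($R{\left(W,O \right)} = \frac{1}{O - 4} = \frac{1}{-4 + O}$)
$o{\left(x \right)} = - 2 x^{2}$ ($o{\left(x \right)} = x^{2} \left(-2\right) = - 2 x^{2}$)
$-498836 - o{\left(R{\left(26,6 \right)} \right)} = -498836 - - 2 \left(\frac{1}{-4 + 6}\right)^{2} = -498836 - - 2 \left(\frac{1}{2}\right)^{2} = -498836 - - \frac{2}{4} = -498836 - \left(-2\right) \frac{1}{4} = -498836 - - \frac{1}{2} = -498836 + \frac{1}{2} = - \frac{997671}{2}$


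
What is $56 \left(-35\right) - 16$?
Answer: $-1976$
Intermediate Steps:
$56 \left(-35\right) - 16 = -1960 - 16 = -1976$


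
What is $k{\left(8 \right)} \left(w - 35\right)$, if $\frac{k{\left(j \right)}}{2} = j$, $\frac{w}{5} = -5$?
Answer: $-960$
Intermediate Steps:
$w = -25$ ($w = 5 \left(-5\right) = -25$)
$k{\left(j \right)} = 2 j$
$k{\left(8 \right)} \left(w - 35\right) = 2 \cdot 8 \left(-25 - 35\right) = 16 \left(-60\right) = -960$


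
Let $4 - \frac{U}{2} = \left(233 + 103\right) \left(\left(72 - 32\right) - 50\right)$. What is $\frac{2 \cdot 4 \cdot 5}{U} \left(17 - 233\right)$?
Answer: $- \frac{1080}{841} \approx -1.2842$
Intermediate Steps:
$U = 6728$ ($U = 8 - 2 \left(233 + 103\right) \left(\left(72 - 32\right) - 50\right) = 8 - 2 \cdot 336 \left(40 - 50\right) = 8 - 2 \cdot 336 \left(-10\right) = 8 - -6720 = 8 + 6720 = 6728$)
$\frac{2 \cdot 4 \cdot 5}{U} \left(17 - 233\right) = \frac{2 \cdot 4 \cdot 5}{6728} \left(17 - 233\right) = 8 \cdot 5 \cdot \frac{1}{6728} \left(-216\right) = 40 \cdot \frac{1}{6728} \left(-216\right) = \frac{5}{841} \left(-216\right) = - \frac{1080}{841}$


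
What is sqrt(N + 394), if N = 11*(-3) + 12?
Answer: sqrt(373) ≈ 19.313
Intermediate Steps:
N = -21 (N = -33 + 12 = -21)
sqrt(N + 394) = sqrt(-21 + 394) = sqrt(373)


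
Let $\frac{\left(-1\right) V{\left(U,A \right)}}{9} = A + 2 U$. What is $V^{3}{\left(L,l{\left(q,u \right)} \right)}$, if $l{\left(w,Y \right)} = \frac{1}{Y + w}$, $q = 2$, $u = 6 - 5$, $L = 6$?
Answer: $-1367631$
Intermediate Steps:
$u = 1$
$V{\left(U,A \right)} = - 18 U - 9 A$ ($V{\left(U,A \right)} = - 9 \left(A + 2 U\right) = - 18 U - 9 A$)
$V^{3}{\left(L,l{\left(q,u \right)} \right)} = \left(\left(-18\right) 6 - \frac{9}{1 + 2}\right)^{3} = \left(-108 - \frac{9}{3}\right)^{3} = \left(-108 - 3\right)^{3} = \left(-111\right)^{3} = -1367631$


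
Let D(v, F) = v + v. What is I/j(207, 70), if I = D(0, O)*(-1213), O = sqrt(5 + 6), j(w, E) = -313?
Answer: 0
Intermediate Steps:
O = sqrt(11) ≈ 3.3166
D(v, F) = 2*v
I = 0 (I = (2*0)*(-1213) = 0*(-1213) = 0)
I/j(207, 70) = 0/(-313) = 0*(-1/313) = 0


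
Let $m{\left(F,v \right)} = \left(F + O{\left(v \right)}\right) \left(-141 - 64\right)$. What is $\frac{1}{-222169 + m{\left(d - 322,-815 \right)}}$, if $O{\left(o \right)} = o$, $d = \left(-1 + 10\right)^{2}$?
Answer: $- \frac{1}{5689} \approx -0.00017578$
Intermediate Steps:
$d = 81$ ($d = 9^{2} = 81$)
$m{\left(F,v \right)} = - 205 F - 205 v$ ($m{\left(F,v \right)} = \left(F + v\right) \left(-141 - 64\right) = \left(F + v\right) \left(-205\right) = - 205 F - 205 v$)
$\frac{1}{-222169 + m{\left(d - 322,-815 \right)}} = \frac{1}{-222169 - \left(-167075 + 205 \left(81 - 322\right)\right)} = \frac{1}{-222169 + \left(\left(-205\right) \left(-241\right) + 167075\right)} = \frac{1}{-222169 + \left(49405 + 167075\right)} = \frac{1}{-222169 + 216480} = \frac{1}{-5689} = - \frac{1}{5689}$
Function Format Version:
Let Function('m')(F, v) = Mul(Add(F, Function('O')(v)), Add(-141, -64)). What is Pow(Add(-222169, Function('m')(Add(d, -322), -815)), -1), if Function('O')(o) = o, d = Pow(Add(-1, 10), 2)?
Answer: Rational(-1, 5689) ≈ -0.00017578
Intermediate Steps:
d = 81 (d = Pow(9, 2) = 81)
Function('m')(F, v) = Add(Mul(-205, F), Mul(-205, v)) (Function('m')(F, v) = Mul(Add(F, v), Add(-141, -64)) = Mul(Add(F, v), -205) = Add(Mul(-205, F), Mul(-205, v)))
Pow(Add(-222169, Function('m')(Add(d, -322), -815)), -1) = Pow(Add(-222169, Add(Mul(-205, Add(81, -322)), Mul(-205, -815))), -1) = Pow(Add(-222169, Add(Mul(-205, -241), 167075)), -1) = Pow(Add(-222169, Add(49405, 167075)), -1) = Pow(Add(-222169, 216480), -1) = Pow(-5689, -1) = Rational(-1, 5689)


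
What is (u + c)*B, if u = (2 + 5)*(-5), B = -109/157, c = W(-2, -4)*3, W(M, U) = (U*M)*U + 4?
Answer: 12971/157 ≈ 82.618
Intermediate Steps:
W(M, U) = 4 + M*U² (W(M, U) = (M*U)*U + 4 = M*U² + 4 = 4 + M*U²)
c = -84 (c = (4 - 2*(-4)²)*3 = (4 - 2*16)*3 = (4 - 32)*3 = -28*3 = -84)
B = -109/157 (B = -109*1/157 = -109/157 ≈ -0.69427)
u = -35 (u = 7*(-5) = -35)
(u + c)*B = (-35 - 84)*(-109/157) = -119*(-109/157) = 12971/157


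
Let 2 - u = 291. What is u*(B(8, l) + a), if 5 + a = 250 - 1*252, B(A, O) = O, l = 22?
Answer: -4335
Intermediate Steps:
u = -289 (u = 2 - 1*291 = 2 - 291 = -289)
a = -7 (a = -5 + (250 - 1*252) = -5 + (250 - 252) = -5 - 2 = -7)
u*(B(8, l) + a) = -289*(22 - 7) = -289*15 = -4335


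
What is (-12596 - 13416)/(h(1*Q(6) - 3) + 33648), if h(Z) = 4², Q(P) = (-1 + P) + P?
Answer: -6503/8416 ≈ -0.77269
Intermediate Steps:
Q(P) = -1 + 2*P
h(Z) = 16
(-12596 - 13416)/(h(1*Q(6) - 3) + 33648) = (-12596 - 13416)/(16 + 33648) = -26012/33664 = -26012*1/33664 = -6503/8416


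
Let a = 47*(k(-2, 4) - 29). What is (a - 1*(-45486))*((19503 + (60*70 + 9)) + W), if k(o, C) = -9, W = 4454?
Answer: 1230854200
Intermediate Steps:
a = -1786 (a = 47*(-9 - 29) = 47*(-38) = -1786)
(a - 1*(-45486))*((19503 + (60*70 + 9)) + W) = (-1786 - 1*(-45486))*((19503 + (60*70 + 9)) + 4454) = (-1786 + 45486)*((19503 + (4200 + 9)) + 4454) = 43700*((19503 + 4209) + 4454) = 43700*(23712 + 4454) = 43700*28166 = 1230854200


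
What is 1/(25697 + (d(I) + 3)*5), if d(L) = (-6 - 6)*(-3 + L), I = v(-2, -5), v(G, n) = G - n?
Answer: 1/25712 ≈ 3.8892e-5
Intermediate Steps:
I = 3 (I = -2 - 1*(-5) = -2 + 5 = 3)
d(L) = 36 - 12*L (d(L) = -12*(-3 + L) = 36 - 12*L)
1/(25697 + (d(I) + 3)*5) = 1/(25697 + ((36 - 12*3) + 3)*5) = 1/(25697 + ((36 - 36) + 3)*5) = 1/(25697 + (0 + 3)*5) = 1/(25697 + 3*5) = 1/(25697 + 15) = 1/25712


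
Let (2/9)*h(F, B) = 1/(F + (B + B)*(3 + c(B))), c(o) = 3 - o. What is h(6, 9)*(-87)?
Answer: 261/32 ≈ 8.1563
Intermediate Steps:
h(F, B) = 9/(2*(F + 2*B*(6 - B))) (h(F, B) = 9/(2*(F + (B + B)*(3 + (3 - B)))) = 9/(2*(F + (2*B)*(6 - B))) = 9/(2*(F + 2*B*(6 - B))))
h(6, 9)*(-87) = (9/(-4*9² + 2*6 + 24*9))*(-87) = (9/(-4*81 + 12 + 216))*(-87) = (9/(-324 + 12 + 216))*(-87) = (9/(-96))*(-87) = (9*(-1/96))*(-87) = -3/32*(-87) = 261/32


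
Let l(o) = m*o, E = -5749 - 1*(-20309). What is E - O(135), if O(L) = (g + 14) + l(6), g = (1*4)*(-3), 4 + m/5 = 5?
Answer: 14528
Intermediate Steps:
E = 14560 (E = -5749 + 20309 = 14560)
m = 5 (m = -20 + 5*5 = -20 + 25 = 5)
l(o) = 5*o
g = -12 (g = 4*(-3) = -12)
O(L) = 32 (O(L) = (-12 + 14) + 5*6 = 2 + 30 = 32)
E - O(135) = 14560 - 1*32 = 14560 - 32 = 14528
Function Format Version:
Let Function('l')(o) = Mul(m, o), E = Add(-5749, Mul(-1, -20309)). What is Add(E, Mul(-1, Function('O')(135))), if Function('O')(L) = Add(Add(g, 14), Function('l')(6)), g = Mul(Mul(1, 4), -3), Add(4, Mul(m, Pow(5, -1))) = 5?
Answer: 14528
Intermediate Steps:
E = 14560 (E = Add(-5749, 20309) = 14560)
m = 5 (m = Add(-20, Mul(5, 5)) = Add(-20, 25) = 5)
Function('l')(o) = Mul(5, o)
g = -12 (g = Mul(4, -3) = -12)
Function('O')(L) = 32 (Function('O')(L) = Add(Add(-12, 14), Mul(5, 6)) = Add(2, 30) = 32)
Add(E, Mul(-1, Function('O')(135))) = Add(14560, Mul(-1, 32)) = Add(14560, -32) = 14528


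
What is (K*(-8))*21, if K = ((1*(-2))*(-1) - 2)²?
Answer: 0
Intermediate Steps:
K = 0 (K = (-2*(-1) - 2)² = (2 - 2)² = 0² = 0)
(K*(-8))*21 = (0*(-8))*21 = 0*21 = 0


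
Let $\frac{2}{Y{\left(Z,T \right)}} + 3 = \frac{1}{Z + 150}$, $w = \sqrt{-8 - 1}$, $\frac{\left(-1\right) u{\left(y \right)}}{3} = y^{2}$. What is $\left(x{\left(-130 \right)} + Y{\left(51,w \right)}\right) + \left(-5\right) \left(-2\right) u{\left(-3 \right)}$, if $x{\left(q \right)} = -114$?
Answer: $- \frac{115785}{301} \approx -384.67$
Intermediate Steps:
$u{\left(y \right)} = - 3 y^{2}$
$w = 3 i$ ($w = \sqrt{-9} = 3 i \approx 3.0 i$)
$Y{\left(Z,T \right)} = \frac{2}{-3 + \frac{1}{150 + Z}}$ ($Y{\left(Z,T \right)} = \frac{2}{-3 + \frac{1}{Z + 150}} = \frac{2}{-3 + \frac{1}{150 + Z}}$)
$\left(x{\left(-130 \right)} + Y{\left(51,w \right)}\right) + \left(-5\right) \left(-2\right) u{\left(-3 \right)} = \left(-114 + \frac{2 \left(-150 - 51\right)}{449 + 3 \cdot 51}\right) + \left(-5\right) \left(-2\right) \left(- 3 \left(-3\right)^{2}\right) = \left(-114 + \frac{2 \left(-150 - 51\right)}{449 + 153}\right) + 10 \left(\left(-3\right) 9\right) = \left(-114 + 2 \cdot \frac{1}{602} \left(-201\right)\right) + 10 \left(-27\right) = \left(-114 + 2 \cdot \frac{1}{602} \left(-201\right)\right) - 270 = \left(-114 - \frac{201}{301}\right) - 270 = - \frac{34515}{301} - 270 = - \frac{115785}{301}$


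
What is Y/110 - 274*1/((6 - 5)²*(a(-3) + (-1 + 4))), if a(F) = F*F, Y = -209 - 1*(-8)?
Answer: -4069/165 ≈ -24.661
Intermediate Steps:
Y = -201 (Y = -209 + 8 = -201)
a(F) = F²
Y/110 - 274*1/((6 - 5)²*(a(-3) + (-1 + 4))) = -201/110 - 274*1/((6 - 5)²*((-3)² + (-1 + 4))) = -201*1/110 - 274/(9 + 3) = -201/110 - 274/(1*12) = -201/110 - 274/12 = -201/110 - 274*1/12 = -201/110 - 137/6 = -4069/165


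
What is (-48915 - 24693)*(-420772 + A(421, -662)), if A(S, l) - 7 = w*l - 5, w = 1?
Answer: 31020766656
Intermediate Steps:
A(S, l) = 2 + l (A(S, l) = 7 + (1*l - 5) = 7 + (l - 5) = 7 + (-5 + l) = 2 + l)
(-48915 - 24693)*(-420772 + A(421, -662)) = (-48915 - 24693)*(-420772 + (2 - 662)) = -73608*(-420772 - 660) = -73608*(-421432) = 31020766656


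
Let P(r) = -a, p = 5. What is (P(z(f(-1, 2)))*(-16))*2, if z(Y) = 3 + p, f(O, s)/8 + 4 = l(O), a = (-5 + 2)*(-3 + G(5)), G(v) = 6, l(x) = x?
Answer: -288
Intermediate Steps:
a = -9 (a = (-5 + 2)*(-3 + 6) = -3*3 = -9)
f(O, s) = -32 + 8*O
z(Y) = 8 (z(Y) = 3 + 5 = 8)
P(r) = 9 (P(r) = -1*(-9) = 9)
(P(z(f(-1, 2)))*(-16))*2 = (9*(-16))*2 = -144*2 = -288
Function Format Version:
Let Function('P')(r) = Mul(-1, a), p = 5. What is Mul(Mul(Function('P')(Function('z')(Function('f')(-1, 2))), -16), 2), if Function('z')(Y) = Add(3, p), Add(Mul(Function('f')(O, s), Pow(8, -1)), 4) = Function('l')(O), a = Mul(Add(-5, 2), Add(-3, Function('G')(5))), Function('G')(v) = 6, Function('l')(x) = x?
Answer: -288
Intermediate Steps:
a = -9 (a = Mul(Add(-5, 2), Add(-3, 6)) = Mul(-3, 3) = -9)
Function('f')(O, s) = Add(-32, Mul(8, O))
Function('z')(Y) = 8 (Function('z')(Y) = Add(3, 5) = 8)
Function('P')(r) = 9 (Function('P')(r) = Mul(-1, -9) = 9)
Mul(Mul(Function('P')(Function('z')(Function('f')(-1, 2))), -16), 2) = Mul(Mul(9, -16), 2) = Mul(-144, 2) = -288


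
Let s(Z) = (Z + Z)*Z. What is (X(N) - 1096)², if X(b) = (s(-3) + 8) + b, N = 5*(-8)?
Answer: 1232100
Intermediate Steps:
s(Z) = 2*Z² (s(Z) = (2*Z)*Z = 2*Z²)
N = -40
X(b) = 26 + b (X(b) = (2*(-3)² + 8) + b = (2*9 + 8) + b = (18 + 8) + b = 26 + b)
(X(N) - 1096)² = ((26 - 40) - 1096)² = (-14 - 1096)² = (-1110)² = 1232100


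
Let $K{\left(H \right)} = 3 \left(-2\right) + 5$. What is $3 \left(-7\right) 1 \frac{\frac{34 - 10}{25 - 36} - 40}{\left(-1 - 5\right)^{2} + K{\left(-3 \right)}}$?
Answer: $\frac{1392}{55} \approx 25.309$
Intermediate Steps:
$K{\left(H \right)} = -1$ ($K{\left(H \right)} = -6 + 5 = -1$)
$3 \left(-7\right) 1 \frac{\frac{34 - 10}{25 - 36} - 40}{\left(-1 - 5\right)^{2} + K{\left(-3 \right)}} = 3 \left(-7\right) 1 \frac{\frac{34 - 10}{25 - 36} - 40}{\left(-1 - 5\right)^{2} - 1} = \left(-21\right) 1 \frac{\frac{24}{-11} - 40}{\left(-6\right)^{2} - 1} = - 21 \frac{24 \left(- \frac{1}{11}\right) - 40}{36 - 1} = - 21 \frac{- \frac{24}{11} - 40}{35} = - 21 \left(\left(- \frac{464}{11}\right) \frac{1}{35}\right) = \left(-21\right) \left(- \frac{464}{385}\right) = \frac{1392}{55}$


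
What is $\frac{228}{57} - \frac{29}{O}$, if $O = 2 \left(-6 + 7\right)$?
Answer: $- \frac{21}{2} \approx -10.5$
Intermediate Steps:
$O = 2$ ($O = 2 \cdot 1 = 2$)
$\frac{228}{57} - \frac{29}{O} = \frac{228}{57} - \frac{29}{2} = 228 \cdot \frac{1}{57} - \frac{29}{2} = 4 - \frac{29}{2} = - \frac{21}{2}$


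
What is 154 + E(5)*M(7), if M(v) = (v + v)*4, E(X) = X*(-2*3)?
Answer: -1526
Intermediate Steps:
E(X) = -6*X (E(X) = X*(-6) = -6*X)
M(v) = 8*v (M(v) = (2*v)*4 = 8*v)
154 + E(5)*M(7) = 154 + (-6*5)*(8*7) = 154 - 30*56 = 154 - 1680 = -1526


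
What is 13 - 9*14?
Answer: -113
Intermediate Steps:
13 - 9*14 = 13 - 126 = -113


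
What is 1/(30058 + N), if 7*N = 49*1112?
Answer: 1/37842 ≈ 2.6426e-5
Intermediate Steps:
N = 7784 (N = (49*1112)/7 = (⅐)*54488 = 7784)
1/(30058 + N) = 1/(30058 + 7784) = 1/37842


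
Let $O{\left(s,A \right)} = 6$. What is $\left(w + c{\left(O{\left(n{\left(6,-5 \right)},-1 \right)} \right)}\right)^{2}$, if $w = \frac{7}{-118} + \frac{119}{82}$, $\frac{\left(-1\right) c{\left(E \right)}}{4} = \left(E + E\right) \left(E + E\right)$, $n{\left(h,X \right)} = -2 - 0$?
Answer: $\frac{1932036060529}{5851561} \approx 3.3017 \cdot 10^{5}$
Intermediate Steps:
$n{\left(h,X \right)} = -2$ ($n{\left(h,X \right)} = -2 + 0 = -2$)
$c{\left(E \right)} = - 16 E^{2}$ ($c{\left(E \right)} = - 4 \left(E + E\right) \left(E + E\right) = - 4 \cdot 2 E 2 E = - 4 \cdot 4 E^{2} = - 16 E^{2}$)
$w = \frac{3367}{2419}$ ($w = 7 \left(- \frac{1}{118}\right) + 119 \cdot \frac{1}{82} = - \frac{7}{118} + \frac{119}{82} = \frac{3367}{2419} \approx 1.3919$)
$\left(w + c{\left(O{\left(n{\left(6,-5 \right)},-1 \right)} \right)}\right)^{2} = \left(\frac{3367}{2419} - 16 \cdot 6^{2}\right)^{2} = \left(\frac{3367}{2419} - 576\right)^{2} = \left(- \frac{1389977}{2419}\right)^{2} = \frac{1932036060529}{5851561}$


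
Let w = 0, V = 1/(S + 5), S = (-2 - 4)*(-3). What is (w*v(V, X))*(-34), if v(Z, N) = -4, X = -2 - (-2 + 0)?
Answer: 0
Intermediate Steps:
S = 18 (S = -6*(-3) = 18)
V = 1/23 (V = 1/(18 + 5) = 1/23 ≈ 0.043478)
X = 0 (X = -2 - 1*(-2) = -2 + 2 = 0)
(w*v(V, X))*(-34) = (0*(-4))*(-34) = 0*(-34) = 0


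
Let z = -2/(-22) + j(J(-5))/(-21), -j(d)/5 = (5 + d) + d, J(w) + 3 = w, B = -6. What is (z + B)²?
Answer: 3880900/53361 ≈ 72.729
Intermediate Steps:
J(w) = -3 + w
j(d) = -25 - 10*d (j(d) = -5*((5 + d) + d) = -5*(5 + 2*d) = -25 - 10*d)
z = -584/231 (z = -2/(-22) + (-25 - 10*(-3 - 5))/(-21) = -2*(-1/22) + (-25 - 10*(-8))*(-1/21) = 1/11 + (-25 + 80)*(-1/21) = 1/11 + 55*(-1/21) = 1/11 - 55/21 = -584/231 ≈ -2.5281)
(z + B)² = (-584/231 - 6)² = (-1970/231)² = 3880900/53361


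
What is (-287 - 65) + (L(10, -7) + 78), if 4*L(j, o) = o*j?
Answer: -583/2 ≈ -291.50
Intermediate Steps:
L(j, o) = j*o/4 (L(j, o) = (o*j)/4 = (j*o)/4 = j*o/4)
(-287 - 65) + (L(10, -7) + 78) = (-287 - 65) + ((¼)*10*(-7) + 78) = -352 + (-35/2 + 78) = -352 + 121/2 = -583/2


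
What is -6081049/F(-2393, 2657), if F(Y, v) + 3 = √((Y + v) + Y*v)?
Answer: 18243147/6357946 + 6081049*I*√6357937/6357946 ≈ 2.8693 + 2411.7*I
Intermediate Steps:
F(Y, v) = -3 + √(Y + v + Y*v) (F(Y, v) = -3 + √((Y + v) + Y*v) = -3 + √(Y + v + Y*v))
-6081049/F(-2393, 2657) = -6081049/(-3 + √(-2393 + 2657 - 2393*2657)) = -6081049/(-3 + √(-2393 + 2657 - 6358201)) = -6081049/(-3 + √(-6357937)) = -6081049/(-3 + I*√6357937)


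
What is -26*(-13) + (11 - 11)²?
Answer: 338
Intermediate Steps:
-26*(-13) + (11 - 11)² = 338 + 0² = 338 + 0 = 338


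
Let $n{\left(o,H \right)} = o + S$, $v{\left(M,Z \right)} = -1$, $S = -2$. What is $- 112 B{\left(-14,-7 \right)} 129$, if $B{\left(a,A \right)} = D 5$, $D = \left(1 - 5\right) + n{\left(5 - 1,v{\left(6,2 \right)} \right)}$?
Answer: $144480$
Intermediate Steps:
$n{\left(o,H \right)} = -2 + o$ ($n{\left(o,H \right)} = o - 2 = -2 + o$)
$D = -2$ ($D = \left(1 - 5\right) + \left(-2 + \left(5 - 1\right)\right) = -4 + \left(-2 + \left(5 - 1\right)\right) = -4 + \left(-2 + 4\right) = -4 + 2 = -2$)
$B{\left(a,A \right)} = -10$ ($B{\left(a,A \right)} = \left(-2\right) 5 = -10$)
$- 112 B{\left(-14,-7 \right)} 129 = \left(-112\right) \left(-10\right) 129 = 1120 \cdot 129 = 144480$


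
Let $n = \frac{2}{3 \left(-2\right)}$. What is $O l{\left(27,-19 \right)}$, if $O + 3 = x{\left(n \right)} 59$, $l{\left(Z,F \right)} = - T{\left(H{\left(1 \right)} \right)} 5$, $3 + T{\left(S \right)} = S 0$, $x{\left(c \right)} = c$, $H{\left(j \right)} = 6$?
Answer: $-340$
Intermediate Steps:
$n = - \frac{1}{3}$ ($n = \frac{2}{-6} = 2 \left(- \frac{1}{6}\right) = - \frac{1}{3} \approx -0.33333$)
$T{\left(S \right)} = -3$ ($T{\left(S \right)} = -3 + S 0 = -3 + 0 = -3$)
$l{\left(Z,F \right)} = 15$ ($l{\left(Z,F \right)} = \left(-1\right) \left(-3\right) 5 = 3 \cdot 5 = 15$)
$O = - \frac{68}{3}$ ($O = -3 - \frac{59}{3} = - \frac{68}{3} \approx -22.667$)
$O l{\left(27,-19 \right)} = \left(- \frac{68}{3}\right) 15 = -340$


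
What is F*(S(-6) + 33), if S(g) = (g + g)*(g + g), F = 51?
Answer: 9027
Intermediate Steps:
S(g) = 4*g² (S(g) = (2*g)*(2*g) = 4*g²)
F*(S(-6) + 33) = 51*(4*(-6)² + 33) = 51*(4*36 + 33) = 51*(144 + 33) = 51*177 = 9027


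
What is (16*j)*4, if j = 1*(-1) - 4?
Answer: -320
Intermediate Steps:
j = -5 (j = -1 - 4 = -5)
(16*j)*4 = (16*(-5))*4 = -80*4 = -320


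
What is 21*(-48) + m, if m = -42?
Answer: -1050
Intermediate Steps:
21*(-48) + m = 21*(-48) - 42 = -1008 - 42 = -1050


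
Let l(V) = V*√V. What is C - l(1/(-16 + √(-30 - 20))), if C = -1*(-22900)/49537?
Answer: 22900/49537 - (-1/(16 - 5*I*√2))^(3/2) ≈ 0.47027 - 0.011091*I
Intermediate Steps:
C = 22900/49537 (C = 22900*(1/49537) = 22900/49537 ≈ 0.46228)
l(V) = V^(3/2)
C - l(1/(-16 + √(-30 - 20))) = 22900/49537 - (1/(-16 + √(-30 - 20)))^(3/2) = 22900/49537 - (1/(-16 + √(-50)))^(3/2) = 22900/49537 - (1/(-16 + 5*I*√2))^(3/2) = 22900/49537 - 1/(-16 + 5*I*√2)^(3/2)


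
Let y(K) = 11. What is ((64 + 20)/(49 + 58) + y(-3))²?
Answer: 1590121/11449 ≈ 138.89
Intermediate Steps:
((64 + 20)/(49 + 58) + y(-3))² = ((64 + 20)/(49 + 58) + 11)² = (84/107 + 11)² = (1261/107)² = 1590121/11449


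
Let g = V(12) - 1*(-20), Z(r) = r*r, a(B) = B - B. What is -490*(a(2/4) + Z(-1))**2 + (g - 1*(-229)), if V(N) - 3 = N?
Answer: -226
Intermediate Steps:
V(N) = 3 + N
a(B) = 0
Z(r) = r**2
g = 35 (g = (3 + 12) - 1*(-20) = 15 + 20 = 35)
-490*(a(2/4) + Z(-1))**2 + (g - 1*(-229)) = -490*(0 + (-1)**2)**2 + (35 - 1*(-229)) = -490*(0 + 1)**2 + (35 + 229) = -490*1**2 + 264 = -490*1 + 264 = -490 + 264 = -226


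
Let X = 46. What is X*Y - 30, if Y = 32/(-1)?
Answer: -1502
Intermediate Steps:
Y = -32 (Y = 32*(-1) = -32)
X*Y - 30 = 46*(-32) - 30 = -1472 - 30 = -1502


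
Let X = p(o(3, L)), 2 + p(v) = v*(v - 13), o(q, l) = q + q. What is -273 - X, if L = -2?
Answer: -229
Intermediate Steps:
o(q, l) = 2*q
p(v) = -2 + v*(-13 + v) (p(v) = -2 + v*(v - 13) = -2 + v*(-13 + v))
X = -44 (X = -2 + (2*3)**2 - 26*3 = -2 + 6**2 - 13*6 = -2 + 36 - 78 = -44)
-273 - X = -273 - 1*(-44) = -273 + 44 = -229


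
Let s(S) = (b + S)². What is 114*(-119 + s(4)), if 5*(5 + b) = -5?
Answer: -13110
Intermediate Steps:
b = -6 (b = -5 + (⅕)*(-5) = -5 - 1 = -6)
s(S) = (-6 + S)²
114*(-119 + s(4)) = 114*(-119 + (-6 + 4)²) = 114*(-119 + (-2)²) = 114*(-119 + 4) = 114*(-115) = -13110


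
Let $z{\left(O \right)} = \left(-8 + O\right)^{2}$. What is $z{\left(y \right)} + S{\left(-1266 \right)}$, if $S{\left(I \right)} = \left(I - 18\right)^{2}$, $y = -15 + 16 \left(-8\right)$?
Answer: $1671457$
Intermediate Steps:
$y = -143$ ($y = -15 - 128 = -143$)
$S{\left(I \right)} = \left(-18 + I\right)^{2}$
$z{\left(y \right)} + S{\left(-1266 \right)} = \left(-8 - 143\right)^{2} + \left(-18 - 1266\right)^{2} = \left(-151\right)^{2} + \left(-1284\right)^{2} = 22801 + 1648656 = 1671457$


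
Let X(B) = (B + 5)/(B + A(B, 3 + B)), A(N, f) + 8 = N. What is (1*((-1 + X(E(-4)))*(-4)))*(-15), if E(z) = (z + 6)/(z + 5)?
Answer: -165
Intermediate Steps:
A(N, f) = -8 + N
E(z) = (6 + z)/(5 + z)
X(B) = (5 + B)/(-8 + 2*B) (X(B) = (B + 5)/(B + (-8 + B)) = (5 + B)/(-8 + 2*B))
(1*((-1 + X(E(-4)))*(-4)))*(-15) = (1*((-1 + (5 + (6 - 4)/(5 - 4))/(2*(-4 + (6 - 4)/(5 - 4))))*(-4)))*(-15) = (1*((-1 + (5 + 2/1)/(2*(-4 + 2/1)))*(-4)))*(-15) = (1*((-1 + (5 + 1*2)/(2*(-4 + 1*2)))*(-4)))*(-15) = (1*((-1 + (5 + 2)/(2*(-4 + 2)))*(-4)))*(-15) = (1*((-1 + (½)*7/(-2))*(-4)))*(-15) = (1*((-1 + (½)*(-½)*7)*(-4)))*(-15) = (1*((-1 - 7/4)*(-4)))*(-15) = (1*(-11/4*(-4)))*(-15) = (1*11)*(-15) = 11*(-15) = -165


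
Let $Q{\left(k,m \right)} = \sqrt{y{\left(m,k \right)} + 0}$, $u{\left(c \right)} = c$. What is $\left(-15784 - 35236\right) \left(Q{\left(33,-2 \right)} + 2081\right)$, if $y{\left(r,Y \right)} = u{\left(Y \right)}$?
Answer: $-106172620 - 51020 \sqrt{33} \approx -1.0647 \cdot 10^{8}$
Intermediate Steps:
$y{\left(r,Y \right)} = Y$
$Q{\left(k,m \right)} = \sqrt{k}$ ($Q{\left(k,m \right)} = \sqrt{k + 0} = \sqrt{k}$)
$\left(-15784 - 35236\right) \left(Q{\left(33,-2 \right)} + 2081\right) = \left(-15784 - 35236\right) \left(\sqrt{33} + 2081\right) = - 51020 \left(2081 + \sqrt{33}\right) = -106172620 - 51020 \sqrt{33}$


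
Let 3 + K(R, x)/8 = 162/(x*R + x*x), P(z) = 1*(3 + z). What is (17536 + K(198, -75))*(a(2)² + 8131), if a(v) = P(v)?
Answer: 146397394336/1025 ≈ 1.4283e+8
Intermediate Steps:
P(z) = 3 + z
K(R, x) = -24 + 1296/(x² + R*x) (K(R, x) = -24 + 8*(162/(x*R + x*x)) = -24 + 8*(162/(R*x + x²)) = -24 + 8*(162/(x² + R*x)) = -24 + 1296/(x² + R*x))
a(v) = 3 + v
(17536 + K(198, -75))*(a(2)² + 8131) = (17536 + 24*(54 - 1*(-75)² - 1*198*(-75))/(-75*(198 - 75)))*((3 + 2)² + 8131) = (17536 + 24*(-1/75)*(54 - 1*5625 + 14850)/123)*(5² + 8131) = (17536 + 24*(-1/75)*(1/123)*(54 - 5625 + 14850))*(25 + 8131) = (17536 + 24*(-1/75)*(1/123)*9279)*8156 = (17536 - 24744/1025)*8156 = (17949656/1025)*8156 = 146397394336/1025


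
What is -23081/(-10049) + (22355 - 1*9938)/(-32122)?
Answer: 616629449/322793978 ≈ 1.9103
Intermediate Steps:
-23081/(-10049) + (22355 - 1*9938)/(-32122) = -23081*(-1/10049) + (22355 - 9938)*(-1/32122) = 23081/10049 + 12417*(-1/32122) = 23081/10049 - 12417/32122 = 616629449/322793978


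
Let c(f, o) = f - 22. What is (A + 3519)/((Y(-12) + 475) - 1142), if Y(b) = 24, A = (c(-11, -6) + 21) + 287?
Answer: -3794/643 ≈ -5.9005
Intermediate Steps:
c(f, o) = -22 + f
A = 275 (A = ((-22 - 11) + 21) + 287 = (-33 + 21) + 287 = -12 + 287 = 275)
(A + 3519)/((Y(-12) + 475) - 1142) = (275 + 3519)/((24 + 475) - 1142) = 3794/(499 - 1142) = 3794/(-643) = 3794*(-1/643) = -3794/643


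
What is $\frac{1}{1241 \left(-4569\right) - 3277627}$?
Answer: $- \frac{1}{8947756} \approx -1.1176 \cdot 10^{-7}$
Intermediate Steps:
$\frac{1}{1241 \left(-4569\right) - 3277627} = \frac{1}{-5670129 - 3277627} = \frac{1}{-8947756} = - \frac{1}{8947756}$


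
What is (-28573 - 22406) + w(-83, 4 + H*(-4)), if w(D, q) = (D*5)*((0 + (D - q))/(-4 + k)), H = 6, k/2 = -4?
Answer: -212631/4 ≈ -53158.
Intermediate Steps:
k = -8 (k = 2*(-4) = -8)
w(D, q) = 5*D*(-D/12 + q/12) (w(D, q) = (D*5)*((0 + (D - q))/(-4 - 8)) = (5*D)*((D - q)/(-12)) = (5*D)*((D - q)*(-1/12)) = (5*D)*(-D/12 + q/12) = 5*D*(-D/12 + q/12))
(-28573 - 22406) + w(-83, 4 + H*(-4)) = (-28573 - 22406) + (5/12)*(-83)*((4 + 6*(-4)) - 1*(-83)) = -50979 + (5/12)*(-83)*((4 - 24) + 83) = -50979 + (5/12)*(-83)*(-20 + 83) = -50979 + (5/12)*(-83)*63 = -50979 - 8715/4 = -212631/4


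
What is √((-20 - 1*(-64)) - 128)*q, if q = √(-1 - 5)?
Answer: -6*√14 ≈ -22.450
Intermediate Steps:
q = I*√6 (q = √(-6) = I*√6 ≈ 2.4495*I)
√((-20 - 1*(-64)) - 128)*q = √((-20 - 1*(-64)) - 128)*(I*√6) = √((-20 + 64) - 128)*(I*√6) = √(44 - 128)*(I*√6) = √(-84)*(I*√6) = (2*I*√21)*(I*√6) = -6*√14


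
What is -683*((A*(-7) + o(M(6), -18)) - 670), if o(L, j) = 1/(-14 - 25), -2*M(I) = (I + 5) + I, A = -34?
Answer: 11507867/39 ≈ 2.9507e+5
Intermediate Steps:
M(I) = -5/2 - I (M(I) = -((I + 5) + I)/2 = -((5 + I) + I)/2 = -(5 + 2*I)/2 = -5/2 - I)
o(L, j) = -1/39 (o(L, j) = 1/(-39) = -1/39)
-683*((A*(-7) + o(M(6), -18)) - 670) = -683*((-34*(-7) - 1/39) - 670) = -683*((238 - 1/39) - 670) = -683*(9281/39 - 670) = -683*(-16849/39) = 11507867/39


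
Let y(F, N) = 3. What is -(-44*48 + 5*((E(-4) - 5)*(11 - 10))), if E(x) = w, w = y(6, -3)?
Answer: 2122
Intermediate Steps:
w = 3
E(x) = 3
-(-44*48 + 5*((E(-4) - 5)*(11 - 10))) = -(-44*48 + 5*((3 - 5)*(11 - 10))) = -(-2112 + 5*(-2*1)) = -(-2112 + 5*(-2)) = -(-2112 - 10) = -1*(-2122) = 2122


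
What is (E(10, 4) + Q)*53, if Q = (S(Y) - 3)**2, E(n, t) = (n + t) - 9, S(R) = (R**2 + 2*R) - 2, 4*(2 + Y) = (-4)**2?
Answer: 742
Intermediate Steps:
Y = 2 (Y = -2 + (1/4)*(-4)**2 = -2 + (1/4)*16 = -2 + 4 = 2)
S(R) = -2 + R**2 + 2*R
E(n, t) = -9 + n + t
Q = 9 (Q = ((-2 + 2**2 + 2*2) - 3)**2 = ((-2 + 4 + 4) - 3)**2 = (6 - 3)**2 = 3**2 = 9)
(E(10, 4) + Q)*53 = ((-9 + 10 + 4) + 9)*53 = (5 + 9)*53 = 14*53 = 742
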